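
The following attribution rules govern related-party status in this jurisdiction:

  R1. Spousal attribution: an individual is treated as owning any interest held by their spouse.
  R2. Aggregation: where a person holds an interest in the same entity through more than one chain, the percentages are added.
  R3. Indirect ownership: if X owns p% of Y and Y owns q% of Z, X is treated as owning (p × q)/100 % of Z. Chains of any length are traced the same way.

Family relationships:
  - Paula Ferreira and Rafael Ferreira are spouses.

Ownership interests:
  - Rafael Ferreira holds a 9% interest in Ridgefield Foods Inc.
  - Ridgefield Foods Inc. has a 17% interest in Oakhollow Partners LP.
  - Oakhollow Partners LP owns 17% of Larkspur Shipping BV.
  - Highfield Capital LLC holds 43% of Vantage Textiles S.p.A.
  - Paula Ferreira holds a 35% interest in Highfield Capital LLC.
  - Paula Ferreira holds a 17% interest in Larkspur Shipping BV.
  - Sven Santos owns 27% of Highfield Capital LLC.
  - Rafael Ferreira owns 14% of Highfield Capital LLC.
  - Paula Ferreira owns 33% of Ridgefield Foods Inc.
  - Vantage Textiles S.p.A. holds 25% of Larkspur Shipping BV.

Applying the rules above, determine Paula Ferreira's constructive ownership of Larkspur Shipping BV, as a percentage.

By spousal attribution (R1), Paula Ferreira is treated as also owning Rafael Ferreira's interest in Highfield Capital LLC, giving 35% + 14% = 49%.
By spousal attribution (R1), Paula Ferreira is treated as also owning Rafael Ferreira's interest in Ridgefield Foods Inc, giving 33% + 9% = 42%.
Chain via Highfield Capital LLC → Vantage Textiles S.p.A. (R3): 49% × 43% × 25% = 5.2675% of Larkspur Shipping BV.
Chain via Ridgefield Foods Inc. → Oakhollow Partners LP (R3): 42% × 17% × 17% = 1.2138% of Larkspur Shipping BV.
Direct interest in Larkspur Shipping BV: 17%.
Aggregating (R2): 5.2675% + 1.2138% + 17% = 23.4813%.

23.4813%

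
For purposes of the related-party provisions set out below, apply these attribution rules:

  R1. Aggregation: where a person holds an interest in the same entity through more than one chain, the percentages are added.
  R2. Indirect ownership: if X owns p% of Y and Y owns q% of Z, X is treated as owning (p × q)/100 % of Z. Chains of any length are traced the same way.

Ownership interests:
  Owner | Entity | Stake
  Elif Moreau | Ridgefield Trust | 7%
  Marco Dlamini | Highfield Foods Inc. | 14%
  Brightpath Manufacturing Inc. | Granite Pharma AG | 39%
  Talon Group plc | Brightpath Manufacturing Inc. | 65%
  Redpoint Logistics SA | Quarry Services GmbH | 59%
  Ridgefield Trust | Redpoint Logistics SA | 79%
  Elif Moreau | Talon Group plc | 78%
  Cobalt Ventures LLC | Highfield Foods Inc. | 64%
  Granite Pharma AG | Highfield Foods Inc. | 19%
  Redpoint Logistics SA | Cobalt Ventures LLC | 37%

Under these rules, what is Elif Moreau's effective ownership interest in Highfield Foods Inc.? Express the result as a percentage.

Chain via Ridgefield Trust → Redpoint Logistics SA → Cobalt Ventures LLC (R2): 7% × 79% × 37% × 64% = 1.309504% of Highfield Foods Inc.
Chain via Talon Group plc → Brightpath Manufacturing Inc. → Granite Pharma AG (R2): 78% × 65% × 39% × 19% = 3.75687% of Highfield Foods Inc.
Aggregating (R1): 1.309504% + 3.75687% = 5.066374%.

5.066374%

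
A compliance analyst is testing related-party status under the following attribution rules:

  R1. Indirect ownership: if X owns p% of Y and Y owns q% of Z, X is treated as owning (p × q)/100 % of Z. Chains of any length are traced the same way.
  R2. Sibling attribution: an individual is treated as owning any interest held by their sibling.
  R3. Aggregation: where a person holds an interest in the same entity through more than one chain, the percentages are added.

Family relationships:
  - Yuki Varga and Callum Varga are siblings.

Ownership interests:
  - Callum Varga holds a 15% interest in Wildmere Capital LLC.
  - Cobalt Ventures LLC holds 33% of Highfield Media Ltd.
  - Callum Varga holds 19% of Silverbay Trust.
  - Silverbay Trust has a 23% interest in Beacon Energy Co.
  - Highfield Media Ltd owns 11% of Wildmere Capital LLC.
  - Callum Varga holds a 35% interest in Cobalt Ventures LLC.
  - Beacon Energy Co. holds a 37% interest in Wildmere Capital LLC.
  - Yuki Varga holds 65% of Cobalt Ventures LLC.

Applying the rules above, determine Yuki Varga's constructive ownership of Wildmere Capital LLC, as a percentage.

By sibling attribution (R2), Yuki Varga is treated as also owning Callum Varga's interest in Cobalt Ventures LLC, giving 65% + 35% = 100%.
By sibling attribution (R2), Yuki Varga is treated as owning Callum Varga's 19% interest in Silverbay Trust.
By sibling attribution (R2), Yuki Varga is treated as owning Callum Varga's 15% interest in Wildmere Capital LLC.
Chain via Cobalt Ventures LLC → Highfield Media Ltd (R1): 100% × 33% × 11% = 3.63% of Wildmere Capital LLC.
Chain via Silverbay Trust → Beacon Energy Co. (R1): 19% × 23% × 37% = 1.6169% of Wildmere Capital LLC.
Direct interest in Wildmere Capital LLC: 15%.
Aggregating (R3): 3.63% + 1.6169% + 15% = 20.2469%.

20.2469%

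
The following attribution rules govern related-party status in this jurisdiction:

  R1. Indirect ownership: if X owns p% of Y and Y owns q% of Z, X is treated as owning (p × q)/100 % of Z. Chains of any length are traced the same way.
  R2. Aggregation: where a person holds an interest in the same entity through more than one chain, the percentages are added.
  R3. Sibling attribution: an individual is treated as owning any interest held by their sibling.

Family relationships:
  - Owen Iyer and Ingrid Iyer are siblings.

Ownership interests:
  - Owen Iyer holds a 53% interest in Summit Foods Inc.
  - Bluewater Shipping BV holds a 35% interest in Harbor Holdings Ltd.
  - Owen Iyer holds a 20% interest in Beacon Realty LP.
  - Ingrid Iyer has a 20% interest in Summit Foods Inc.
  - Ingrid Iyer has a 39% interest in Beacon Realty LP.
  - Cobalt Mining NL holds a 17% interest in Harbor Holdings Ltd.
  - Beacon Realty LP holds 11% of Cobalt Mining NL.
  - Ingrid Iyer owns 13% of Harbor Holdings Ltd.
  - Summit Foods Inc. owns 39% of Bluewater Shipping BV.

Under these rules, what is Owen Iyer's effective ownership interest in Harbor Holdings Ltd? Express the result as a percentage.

24.0678%

By sibling attribution (R3), Owen Iyer is treated as also owning Ingrid Iyer's interest in Beacon Realty LP, giving 20% + 39% = 59%.
By sibling attribution (R3), Owen Iyer is treated as also owning Ingrid Iyer's interest in Summit Foods Inc, giving 53% + 20% = 73%.
By sibling attribution (R3), Owen Iyer is treated as owning Ingrid Iyer's 13% interest in Harbor Holdings Ltd.
Chain via Beacon Realty LP → Cobalt Mining NL (R1): 59% × 11% × 17% = 1.1033% of Harbor Holdings Ltd.
Chain via Summit Foods Inc. → Bluewater Shipping BV (R1): 73% × 39% × 35% = 9.9645% of Harbor Holdings Ltd.
Direct interest in Harbor Holdings Ltd: 13%.
Aggregating (R2): 1.1033% + 9.9645% + 13% = 24.0678%.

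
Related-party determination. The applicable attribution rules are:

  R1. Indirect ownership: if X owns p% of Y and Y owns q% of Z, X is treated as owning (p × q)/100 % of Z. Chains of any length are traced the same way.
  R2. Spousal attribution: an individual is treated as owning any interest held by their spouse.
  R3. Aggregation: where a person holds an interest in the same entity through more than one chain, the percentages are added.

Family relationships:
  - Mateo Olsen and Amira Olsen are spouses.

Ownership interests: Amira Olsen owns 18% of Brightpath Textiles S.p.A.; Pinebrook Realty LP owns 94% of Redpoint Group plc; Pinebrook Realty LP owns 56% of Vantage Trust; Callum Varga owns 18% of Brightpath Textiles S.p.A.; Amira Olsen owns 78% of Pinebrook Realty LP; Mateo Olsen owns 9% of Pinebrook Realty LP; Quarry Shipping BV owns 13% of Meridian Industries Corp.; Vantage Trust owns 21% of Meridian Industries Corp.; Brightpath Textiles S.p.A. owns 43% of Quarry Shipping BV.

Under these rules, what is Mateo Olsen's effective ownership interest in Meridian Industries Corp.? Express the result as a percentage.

By spousal attribution (R2), Mateo Olsen is treated as also owning Amira Olsen's interest in Pinebrook Realty LP, giving 9% + 78% = 87%.
By spousal attribution (R2), Mateo Olsen is treated as owning Amira Olsen's 18% interest in Brightpath Textiles S.p.A.
Chain via Pinebrook Realty LP → Vantage Trust (R1): 87% × 56% × 21% = 10.2312% of Meridian Industries Corp.
Chain via Brightpath Textiles S.p.A. → Quarry Shipping BV (R1): 18% × 43% × 13% = 1.0062% of Meridian Industries Corp.
Aggregating (R3): 10.2312% + 1.0062% = 11.2374%.

11.2374%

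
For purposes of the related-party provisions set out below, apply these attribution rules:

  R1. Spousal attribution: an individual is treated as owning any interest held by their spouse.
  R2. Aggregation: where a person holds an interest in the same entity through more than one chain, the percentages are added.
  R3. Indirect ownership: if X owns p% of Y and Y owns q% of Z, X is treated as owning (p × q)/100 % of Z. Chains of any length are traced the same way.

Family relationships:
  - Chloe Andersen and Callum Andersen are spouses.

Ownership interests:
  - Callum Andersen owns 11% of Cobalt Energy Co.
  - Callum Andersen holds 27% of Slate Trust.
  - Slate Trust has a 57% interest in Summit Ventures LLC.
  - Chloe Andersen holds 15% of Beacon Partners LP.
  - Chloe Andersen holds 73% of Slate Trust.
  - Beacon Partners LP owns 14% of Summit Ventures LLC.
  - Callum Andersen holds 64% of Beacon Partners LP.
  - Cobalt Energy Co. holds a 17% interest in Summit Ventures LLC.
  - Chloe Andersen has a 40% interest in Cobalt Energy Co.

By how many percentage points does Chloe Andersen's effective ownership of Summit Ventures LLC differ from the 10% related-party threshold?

66.73

By spousal attribution (R1), Chloe Andersen is treated as also owning Callum Andersen's interest in Slate Trust, giving 73% + 27% = 100%.
By spousal attribution (R1), Chloe Andersen is treated as also owning Callum Andersen's interest in Cobalt Energy Co, giving 40% + 11% = 51%.
By spousal attribution (R1), Chloe Andersen is treated as also owning Callum Andersen's interest in Beacon Partners LP, giving 15% + 64% = 79%.
Chain via Slate Trust (R3): 100% × 57% = 57% of Summit Ventures LLC.
Chain via Cobalt Energy Co. (R3): 51% × 17% = 8.67% of Summit Ventures LLC.
Chain via Beacon Partners LP (R3): 79% × 14% = 11.06% of Summit Ventures LLC.
Aggregating (R2): 57% + 8.67% + 11.06% = 76.73%.
76.73% exceeds the 10% threshold by 66.73 percentage points.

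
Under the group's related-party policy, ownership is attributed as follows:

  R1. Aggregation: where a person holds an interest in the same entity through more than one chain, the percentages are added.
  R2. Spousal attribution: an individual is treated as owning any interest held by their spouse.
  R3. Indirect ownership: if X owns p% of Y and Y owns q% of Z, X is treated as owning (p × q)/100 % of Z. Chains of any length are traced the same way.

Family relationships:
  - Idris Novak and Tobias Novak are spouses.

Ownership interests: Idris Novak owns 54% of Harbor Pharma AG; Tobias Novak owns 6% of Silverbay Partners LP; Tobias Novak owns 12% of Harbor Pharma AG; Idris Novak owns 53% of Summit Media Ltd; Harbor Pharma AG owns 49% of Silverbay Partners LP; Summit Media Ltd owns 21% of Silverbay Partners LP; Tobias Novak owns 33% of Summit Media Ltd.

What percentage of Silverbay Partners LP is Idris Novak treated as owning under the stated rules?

56.4%

By spousal attribution (R2), Idris Novak is treated as also owning Tobias Novak's interest in Harbor Pharma AG, giving 54% + 12% = 66%.
By spousal attribution (R2), Idris Novak is treated as also owning Tobias Novak's interest in Summit Media Ltd, giving 53% + 33% = 86%.
By spousal attribution (R2), Idris Novak is treated as owning Tobias Novak's 6% interest in Silverbay Partners LP.
Chain via Harbor Pharma AG (R3): 66% × 49% = 32.34% of Silverbay Partners LP.
Chain via Summit Media Ltd (R3): 86% × 21% = 18.06% of Silverbay Partners LP.
Direct interest in Silverbay Partners LP: 6%.
Aggregating (R1): 32.34% + 18.06% + 6% = 56.4%.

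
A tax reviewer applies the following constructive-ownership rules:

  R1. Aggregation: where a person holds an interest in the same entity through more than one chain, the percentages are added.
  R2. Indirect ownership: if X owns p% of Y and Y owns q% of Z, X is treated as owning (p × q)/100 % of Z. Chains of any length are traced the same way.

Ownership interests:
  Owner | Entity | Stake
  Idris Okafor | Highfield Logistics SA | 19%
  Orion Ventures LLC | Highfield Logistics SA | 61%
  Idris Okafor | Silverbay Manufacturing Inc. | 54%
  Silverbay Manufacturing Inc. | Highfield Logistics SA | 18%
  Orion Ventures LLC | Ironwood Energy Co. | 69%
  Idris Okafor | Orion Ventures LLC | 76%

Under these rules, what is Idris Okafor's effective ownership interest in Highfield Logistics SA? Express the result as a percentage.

Chain via Silverbay Manufacturing Inc. (R2): 54% × 18% = 9.72% of Highfield Logistics SA.
Chain via Orion Ventures LLC (R2): 76% × 61% = 46.36% of Highfield Logistics SA.
Direct interest in Highfield Logistics SA: 19%.
Aggregating (R1): 9.72% + 46.36% + 19% = 75.08%.

75.08%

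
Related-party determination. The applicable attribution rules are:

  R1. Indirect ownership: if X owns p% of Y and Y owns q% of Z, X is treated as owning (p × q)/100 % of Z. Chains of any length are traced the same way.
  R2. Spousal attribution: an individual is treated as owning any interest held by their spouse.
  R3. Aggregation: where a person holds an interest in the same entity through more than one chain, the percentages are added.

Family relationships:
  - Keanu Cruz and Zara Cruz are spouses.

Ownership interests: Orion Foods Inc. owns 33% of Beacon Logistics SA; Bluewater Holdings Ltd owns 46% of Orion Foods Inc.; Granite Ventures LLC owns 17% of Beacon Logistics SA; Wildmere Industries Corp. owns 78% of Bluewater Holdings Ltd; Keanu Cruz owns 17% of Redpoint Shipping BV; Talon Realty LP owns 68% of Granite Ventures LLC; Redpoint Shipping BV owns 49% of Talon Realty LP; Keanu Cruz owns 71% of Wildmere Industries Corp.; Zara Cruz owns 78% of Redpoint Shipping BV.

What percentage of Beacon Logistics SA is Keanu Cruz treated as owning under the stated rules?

13.787864%

By spousal attribution (R2), Keanu Cruz is treated as also owning Zara Cruz's interest in Redpoint Shipping BV, giving 17% + 78% = 95%.
Chain via Redpoint Shipping BV → Talon Realty LP → Granite Ventures LLC (R1): 95% × 49% × 68% × 17% = 5.38118% of Beacon Logistics SA.
Chain via Wildmere Industries Corp. → Bluewater Holdings Ltd → Orion Foods Inc. (R1): 71% × 78% × 46% × 33% = 8.406684% of Beacon Logistics SA.
Aggregating (R3): 5.38118% + 8.406684% = 13.787864%.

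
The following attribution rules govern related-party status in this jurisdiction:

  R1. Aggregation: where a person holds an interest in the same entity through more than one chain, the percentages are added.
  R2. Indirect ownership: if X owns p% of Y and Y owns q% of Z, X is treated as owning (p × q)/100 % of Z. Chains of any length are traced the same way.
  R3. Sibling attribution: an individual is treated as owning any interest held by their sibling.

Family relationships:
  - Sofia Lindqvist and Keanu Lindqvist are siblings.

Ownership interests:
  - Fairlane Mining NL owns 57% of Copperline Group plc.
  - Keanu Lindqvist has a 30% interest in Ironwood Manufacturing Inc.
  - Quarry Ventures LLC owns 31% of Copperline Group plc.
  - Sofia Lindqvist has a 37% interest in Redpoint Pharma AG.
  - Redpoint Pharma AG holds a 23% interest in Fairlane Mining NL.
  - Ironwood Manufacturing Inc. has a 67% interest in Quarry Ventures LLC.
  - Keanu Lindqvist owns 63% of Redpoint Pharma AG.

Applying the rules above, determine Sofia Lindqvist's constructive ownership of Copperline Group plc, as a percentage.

By sibling attribution (R3), Sofia Lindqvist is treated as also owning Keanu Lindqvist's interest in Redpoint Pharma AG, giving 37% + 63% = 100%.
By sibling attribution (R3), Sofia Lindqvist is treated as owning Keanu Lindqvist's 30% interest in Ironwood Manufacturing Inc.
Chain via Redpoint Pharma AG → Fairlane Mining NL (R2): 100% × 23% × 57% = 13.11% of Copperline Group plc.
Chain via Ironwood Manufacturing Inc. → Quarry Ventures LLC (R2): 30% × 67% × 31% = 6.231% of Copperline Group plc.
Aggregating (R1): 13.11% + 6.231% = 19.341%.

19.341%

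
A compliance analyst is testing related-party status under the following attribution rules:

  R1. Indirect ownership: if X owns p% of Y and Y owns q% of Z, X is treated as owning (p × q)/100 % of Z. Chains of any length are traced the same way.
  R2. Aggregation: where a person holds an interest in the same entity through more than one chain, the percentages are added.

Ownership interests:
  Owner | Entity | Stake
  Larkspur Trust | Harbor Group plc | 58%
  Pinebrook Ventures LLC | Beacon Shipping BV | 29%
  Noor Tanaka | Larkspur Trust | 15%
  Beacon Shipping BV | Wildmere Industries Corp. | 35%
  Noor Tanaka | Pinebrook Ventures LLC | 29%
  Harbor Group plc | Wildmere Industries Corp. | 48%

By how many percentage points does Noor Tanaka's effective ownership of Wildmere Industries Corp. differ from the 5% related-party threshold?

Chain via Pinebrook Ventures LLC → Beacon Shipping BV (R1): 29% × 29% × 35% = 2.9435% of Wildmere Industries Corp.
Chain via Larkspur Trust → Harbor Group plc (R1): 15% × 58% × 48% = 4.176% of Wildmere Industries Corp.
Aggregating (R2): 2.9435% + 4.176% = 7.1195%.
7.1195% exceeds the 5% threshold by 2.1195 percentage points.

2.1195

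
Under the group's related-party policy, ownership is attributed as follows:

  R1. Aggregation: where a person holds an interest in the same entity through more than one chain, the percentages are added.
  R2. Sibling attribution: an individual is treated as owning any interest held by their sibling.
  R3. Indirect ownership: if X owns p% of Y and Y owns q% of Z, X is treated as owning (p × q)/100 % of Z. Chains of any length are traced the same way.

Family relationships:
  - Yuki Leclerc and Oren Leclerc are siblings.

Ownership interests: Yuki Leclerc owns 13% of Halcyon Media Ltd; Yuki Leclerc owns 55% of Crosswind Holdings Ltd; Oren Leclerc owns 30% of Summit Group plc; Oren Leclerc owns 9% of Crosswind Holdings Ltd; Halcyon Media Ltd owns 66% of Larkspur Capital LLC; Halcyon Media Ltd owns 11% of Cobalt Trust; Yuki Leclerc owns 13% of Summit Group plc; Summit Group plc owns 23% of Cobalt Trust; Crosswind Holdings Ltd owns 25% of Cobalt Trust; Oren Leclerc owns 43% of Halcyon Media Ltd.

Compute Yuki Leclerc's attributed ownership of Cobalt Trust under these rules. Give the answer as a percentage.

By sibling attribution (R2), Yuki Leclerc is treated as also owning Oren Leclerc's interest in Crosswind Holdings Ltd, giving 55% + 9% = 64%.
By sibling attribution (R2), Yuki Leclerc is treated as also owning Oren Leclerc's interest in Summit Group plc, giving 13% + 30% = 43%.
By sibling attribution (R2), Yuki Leclerc is treated as also owning Oren Leclerc's interest in Halcyon Media Ltd, giving 13% + 43% = 56%.
Chain via Crosswind Holdings Ltd (R3): 64% × 25% = 16% of Cobalt Trust.
Chain via Summit Group plc (R3): 43% × 23% = 9.89% of Cobalt Trust.
Chain via Halcyon Media Ltd (R3): 56% × 11% = 6.16% of Cobalt Trust.
Aggregating (R1): 16% + 9.89% + 6.16% = 32.05%.

32.05%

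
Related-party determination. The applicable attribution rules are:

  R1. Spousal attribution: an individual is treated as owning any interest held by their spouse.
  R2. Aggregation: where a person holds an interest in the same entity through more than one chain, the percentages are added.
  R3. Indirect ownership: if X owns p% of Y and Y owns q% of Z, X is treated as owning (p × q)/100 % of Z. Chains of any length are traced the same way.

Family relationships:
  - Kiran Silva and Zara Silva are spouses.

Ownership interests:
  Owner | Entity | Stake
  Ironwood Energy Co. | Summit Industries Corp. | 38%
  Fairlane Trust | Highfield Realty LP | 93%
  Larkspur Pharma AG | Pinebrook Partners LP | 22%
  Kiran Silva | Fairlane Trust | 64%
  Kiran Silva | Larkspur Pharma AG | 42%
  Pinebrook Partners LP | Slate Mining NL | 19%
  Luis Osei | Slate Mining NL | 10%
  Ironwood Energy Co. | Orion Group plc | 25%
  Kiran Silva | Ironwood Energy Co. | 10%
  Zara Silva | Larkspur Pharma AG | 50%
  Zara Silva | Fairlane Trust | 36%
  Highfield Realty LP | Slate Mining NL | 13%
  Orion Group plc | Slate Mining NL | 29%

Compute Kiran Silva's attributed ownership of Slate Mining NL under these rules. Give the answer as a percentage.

16.6606%

By spousal attribution (R1), Kiran Silva is treated as also owning Zara Silva's interest in Larkspur Pharma AG, giving 42% + 50% = 92%.
By spousal attribution (R1), Kiran Silva is treated as also owning Zara Silva's interest in Fairlane Trust, giving 64% + 36% = 100%.
Chain via Larkspur Pharma AG → Pinebrook Partners LP (R3): 92% × 22% × 19% = 3.8456% of Slate Mining NL.
Chain via Ironwood Energy Co. → Orion Group plc (R3): 10% × 25% × 29% = 0.725% of Slate Mining NL.
Chain via Fairlane Trust → Highfield Realty LP (R3): 100% × 93% × 13% = 12.09% of Slate Mining NL.
Aggregating (R2): 3.8456% + 0.725% + 12.09% = 16.6606%.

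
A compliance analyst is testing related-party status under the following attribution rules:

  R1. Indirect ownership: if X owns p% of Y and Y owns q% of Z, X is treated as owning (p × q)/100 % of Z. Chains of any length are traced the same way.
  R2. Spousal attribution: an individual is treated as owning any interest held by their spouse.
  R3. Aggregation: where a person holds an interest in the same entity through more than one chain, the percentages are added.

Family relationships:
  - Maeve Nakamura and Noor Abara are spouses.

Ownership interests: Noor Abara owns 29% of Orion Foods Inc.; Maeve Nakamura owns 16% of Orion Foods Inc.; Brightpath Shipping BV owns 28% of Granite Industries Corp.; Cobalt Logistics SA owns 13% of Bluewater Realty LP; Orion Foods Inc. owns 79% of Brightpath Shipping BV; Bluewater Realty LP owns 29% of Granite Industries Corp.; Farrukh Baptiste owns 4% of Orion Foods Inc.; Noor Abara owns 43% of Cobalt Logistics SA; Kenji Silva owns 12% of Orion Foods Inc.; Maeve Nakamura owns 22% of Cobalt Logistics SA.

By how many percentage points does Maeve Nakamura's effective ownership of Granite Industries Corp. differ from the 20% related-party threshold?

7.5955

By spousal attribution (R2), Maeve Nakamura is treated as also owning Noor Abara's interest in Cobalt Logistics SA, giving 22% + 43% = 65%.
By spousal attribution (R2), Maeve Nakamura is treated as also owning Noor Abara's interest in Orion Foods Inc, giving 16% + 29% = 45%.
Chain via Cobalt Logistics SA → Bluewater Realty LP (R1): 65% × 13% × 29% = 2.4505% of Granite Industries Corp.
Chain via Orion Foods Inc. → Brightpath Shipping BV (R1): 45% × 79% × 28% = 9.954% of Granite Industries Corp.
Aggregating (R3): 2.4505% + 9.954% = 12.4045%.
12.4045% falls short of the 20% threshold by 7.5955 percentage points.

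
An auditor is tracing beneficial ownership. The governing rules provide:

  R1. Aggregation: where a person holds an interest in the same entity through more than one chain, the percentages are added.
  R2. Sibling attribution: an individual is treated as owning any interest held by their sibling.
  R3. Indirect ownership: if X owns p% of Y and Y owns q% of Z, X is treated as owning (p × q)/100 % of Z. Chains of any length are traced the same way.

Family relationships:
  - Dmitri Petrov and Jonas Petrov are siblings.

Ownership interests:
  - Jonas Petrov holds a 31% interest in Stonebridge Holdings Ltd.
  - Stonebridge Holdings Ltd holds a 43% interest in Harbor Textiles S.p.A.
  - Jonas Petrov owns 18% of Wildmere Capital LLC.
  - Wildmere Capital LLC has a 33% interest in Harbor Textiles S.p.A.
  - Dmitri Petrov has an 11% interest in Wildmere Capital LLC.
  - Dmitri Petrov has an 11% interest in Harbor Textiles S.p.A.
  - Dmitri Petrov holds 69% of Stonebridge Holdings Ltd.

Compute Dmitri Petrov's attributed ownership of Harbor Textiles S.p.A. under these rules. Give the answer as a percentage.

63.57%

By sibling attribution (R2), Dmitri Petrov is treated as also owning Jonas Petrov's interest in Wildmere Capital LLC, giving 11% + 18% = 29%.
By sibling attribution (R2), Dmitri Petrov is treated as also owning Jonas Petrov's interest in Stonebridge Holdings Ltd, giving 69% + 31% = 100%.
Chain via Wildmere Capital LLC (R3): 29% × 33% = 9.57% of Harbor Textiles S.p.A.
Chain via Stonebridge Holdings Ltd (R3): 100% × 43% = 43% of Harbor Textiles S.p.A.
Direct interest in Harbor Textiles S.p.A: 11%.
Aggregating (R1): 9.57% + 43% + 11% = 63.57%.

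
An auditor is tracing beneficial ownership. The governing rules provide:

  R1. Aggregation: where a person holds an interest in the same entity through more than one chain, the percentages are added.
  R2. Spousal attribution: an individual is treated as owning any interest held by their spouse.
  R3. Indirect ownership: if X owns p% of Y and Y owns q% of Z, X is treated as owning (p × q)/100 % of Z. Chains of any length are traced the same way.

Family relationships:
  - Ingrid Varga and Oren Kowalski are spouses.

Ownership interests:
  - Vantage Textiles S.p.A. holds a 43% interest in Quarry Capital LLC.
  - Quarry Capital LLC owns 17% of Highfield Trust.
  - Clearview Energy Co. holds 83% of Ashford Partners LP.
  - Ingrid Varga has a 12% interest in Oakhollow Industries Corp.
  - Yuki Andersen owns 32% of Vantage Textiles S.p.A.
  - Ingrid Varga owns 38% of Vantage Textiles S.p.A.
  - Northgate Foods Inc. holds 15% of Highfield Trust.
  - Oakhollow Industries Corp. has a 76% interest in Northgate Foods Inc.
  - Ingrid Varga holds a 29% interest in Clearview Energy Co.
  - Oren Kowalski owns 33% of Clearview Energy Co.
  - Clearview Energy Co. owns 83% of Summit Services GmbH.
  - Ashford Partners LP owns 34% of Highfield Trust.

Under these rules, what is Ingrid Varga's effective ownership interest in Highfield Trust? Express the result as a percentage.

21.6422%

By spousal attribution (R2), Ingrid Varga is treated as also owning Oren Kowalski's interest in Clearview Energy Co, giving 29% + 33% = 62%.
Chain via Oakhollow Industries Corp. → Northgate Foods Inc. (R3): 12% × 76% × 15% = 1.368% of Highfield Trust.
Chain via Clearview Energy Co. → Ashford Partners LP (R3): 62% × 83% × 34% = 17.4964% of Highfield Trust.
Chain via Vantage Textiles S.p.A. → Quarry Capital LLC (R3): 38% × 43% × 17% = 2.7778% of Highfield Trust.
Aggregating (R1): 1.368% + 17.4964% + 2.7778% = 21.6422%.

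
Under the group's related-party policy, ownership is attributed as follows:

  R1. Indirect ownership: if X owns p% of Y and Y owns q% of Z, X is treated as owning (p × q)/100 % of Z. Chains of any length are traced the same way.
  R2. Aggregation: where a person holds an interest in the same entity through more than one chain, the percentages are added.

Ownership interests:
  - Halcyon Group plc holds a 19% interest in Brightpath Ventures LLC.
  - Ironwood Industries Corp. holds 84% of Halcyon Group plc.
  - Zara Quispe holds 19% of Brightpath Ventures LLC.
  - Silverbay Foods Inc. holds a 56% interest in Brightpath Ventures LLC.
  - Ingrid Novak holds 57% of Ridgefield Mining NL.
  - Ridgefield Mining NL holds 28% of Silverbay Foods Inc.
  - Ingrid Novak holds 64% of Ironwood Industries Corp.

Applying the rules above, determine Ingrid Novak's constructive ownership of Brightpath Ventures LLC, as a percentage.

19.152%

Chain via Ironwood Industries Corp. → Halcyon Group plc (R1): 64% × 84% × 19% = 10.2144% of Brightpath Ventures LLC.
Chain via Ridgefield Mining NL → Silverbay Foods Inc. (R1): 57% × 28% × 56% = 8.9376% of Brightpath Ventures LLC.
Aggregating (R2): 10.2144% + 8.9376% = 19.152%.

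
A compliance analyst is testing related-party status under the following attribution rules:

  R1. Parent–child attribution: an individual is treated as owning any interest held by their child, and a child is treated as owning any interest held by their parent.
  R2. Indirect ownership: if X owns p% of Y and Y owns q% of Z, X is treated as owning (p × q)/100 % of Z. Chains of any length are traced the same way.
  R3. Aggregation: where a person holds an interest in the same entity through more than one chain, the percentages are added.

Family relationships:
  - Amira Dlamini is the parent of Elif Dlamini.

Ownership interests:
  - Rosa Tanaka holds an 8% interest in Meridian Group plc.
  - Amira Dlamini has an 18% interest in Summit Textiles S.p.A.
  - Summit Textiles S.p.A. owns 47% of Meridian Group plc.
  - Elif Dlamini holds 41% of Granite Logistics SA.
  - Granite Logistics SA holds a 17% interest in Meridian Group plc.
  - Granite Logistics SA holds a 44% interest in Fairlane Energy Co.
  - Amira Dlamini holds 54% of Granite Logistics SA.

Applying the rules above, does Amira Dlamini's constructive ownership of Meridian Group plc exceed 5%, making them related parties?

Yes

By parent–child attribution (R1), Amira Dlamini is treated as also owning Elif Dlamini's interest in Granite Logistics SA, giving 54% + 41% = 95%.
Chain via Summit Textiles S.p.A. (R2): 18% × 47% = 8.46% of Meridian Group plc.
Chain via Granite Logistics SA (R2): 95% × 17% = 16.15% of Meridian Group plc.
Aggregating (R3): 8.46% + 16.15% = 24.61%.
24.61% exceeds the 5% threshold, so Amira is a related party to Meridian Group plc.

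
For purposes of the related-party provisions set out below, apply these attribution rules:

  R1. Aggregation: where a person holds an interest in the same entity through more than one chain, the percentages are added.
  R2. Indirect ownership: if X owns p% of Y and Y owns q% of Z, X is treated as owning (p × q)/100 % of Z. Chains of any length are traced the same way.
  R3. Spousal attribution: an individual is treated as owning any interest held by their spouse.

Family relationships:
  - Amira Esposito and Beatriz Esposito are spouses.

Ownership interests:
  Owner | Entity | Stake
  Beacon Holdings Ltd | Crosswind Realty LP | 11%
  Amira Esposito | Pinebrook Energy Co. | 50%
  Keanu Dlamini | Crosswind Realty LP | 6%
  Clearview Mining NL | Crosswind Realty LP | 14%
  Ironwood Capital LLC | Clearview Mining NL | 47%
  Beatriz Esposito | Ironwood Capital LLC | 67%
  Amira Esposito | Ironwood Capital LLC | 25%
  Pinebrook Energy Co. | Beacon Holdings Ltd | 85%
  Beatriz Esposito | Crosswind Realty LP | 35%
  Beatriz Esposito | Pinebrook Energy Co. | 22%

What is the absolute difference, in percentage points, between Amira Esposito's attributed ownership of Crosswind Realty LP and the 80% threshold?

32.2144

By spousal attribution (R3), Amira Esposito is treated as also owning Beatriz Esposito's interest in Ironwood Capital LLC, giving 25% + 67% = 92%.
By spousal attribution (R3), Amira Esposito is treated as also owning Beatriz Esposito's interest in Pinebrook Energy Co, giving 50% + 22% = 72%.
By spousal attribution (R3), Amira Esposito is treated as owning Beatriz Esposito's 35% interest in Crosswind Realty LP.
Chain via Ironwood Capital LLC → Clearview Mining NL (R2): 92% × 47% × 14% = 6.0536% of Crosswind Realty LP.
Chain via Pinebrook Energy Co. → Beacon Holdings Ltd (R2): 72% × 85% × 11% = 6.732% of Crosswind Realty LP.
Direct interest in Crosswind Realty LP: 35%.
Aggregating (R1): 6.0536% + 6.732% + 35% = 47.7856%.
47.7856% falls short of the 80% threshold by 32.2144 percentage points.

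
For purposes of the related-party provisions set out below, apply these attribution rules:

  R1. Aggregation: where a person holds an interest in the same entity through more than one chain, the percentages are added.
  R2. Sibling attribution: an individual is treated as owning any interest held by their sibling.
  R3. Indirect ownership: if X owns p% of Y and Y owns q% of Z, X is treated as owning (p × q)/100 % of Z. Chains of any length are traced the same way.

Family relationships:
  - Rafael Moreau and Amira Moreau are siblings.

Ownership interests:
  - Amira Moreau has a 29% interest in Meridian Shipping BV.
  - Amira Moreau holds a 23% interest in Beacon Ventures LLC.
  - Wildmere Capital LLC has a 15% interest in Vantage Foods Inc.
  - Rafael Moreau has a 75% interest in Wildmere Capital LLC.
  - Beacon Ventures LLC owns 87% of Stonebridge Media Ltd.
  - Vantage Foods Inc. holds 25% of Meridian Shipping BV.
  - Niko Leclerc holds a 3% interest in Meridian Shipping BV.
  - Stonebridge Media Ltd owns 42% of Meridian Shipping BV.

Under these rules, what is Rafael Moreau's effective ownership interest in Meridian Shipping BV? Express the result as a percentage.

By sibling attribution (R2), Rafael Moreau is treated as owning Amira Moreau's 23% interest in Beacon Ventures LLC.
By sibling attribution (R2), Rafael Moreau is treated as owning Amira Moreau's 29% interest in Meridian Shipping BV.
Chain via Wildmere Capital LLC → Vantage Foods Inc. (R3): 75% × 15% × 25% = 2.8125% of Meridian Shipping BV.
Chain via Beacon Ventures LLC → Stonebridge Media Ltd (R3): 23% × 87% × 42% = 8.4042% of Meridian Shipping BV.
Direct interest in Meridian Shipping BV: 29%.
Aggregating (R1): 2.8125% + 8.4042% + 29% = 40.2167%.

40.2167%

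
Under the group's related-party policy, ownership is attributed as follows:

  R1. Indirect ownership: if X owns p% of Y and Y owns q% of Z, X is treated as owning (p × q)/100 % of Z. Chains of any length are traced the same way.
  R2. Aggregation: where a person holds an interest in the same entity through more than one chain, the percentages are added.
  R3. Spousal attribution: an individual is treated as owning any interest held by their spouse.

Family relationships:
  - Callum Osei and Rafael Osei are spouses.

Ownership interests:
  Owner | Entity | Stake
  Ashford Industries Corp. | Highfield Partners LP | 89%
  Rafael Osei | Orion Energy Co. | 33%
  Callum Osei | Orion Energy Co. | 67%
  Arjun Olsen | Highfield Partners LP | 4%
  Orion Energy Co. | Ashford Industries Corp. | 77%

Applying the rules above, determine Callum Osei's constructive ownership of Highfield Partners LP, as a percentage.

By spousal attribution (R3), Callum Osei is treated as also owning Rafael Osei's interest in Orion Energy Co, giving 67% + 33% = 100%.
Chain via Orion Energy Co. → Ashford Industries Corp. (R1): 100% × 77% × 89% = 68.53% of Highfield Partners LP.

68.53%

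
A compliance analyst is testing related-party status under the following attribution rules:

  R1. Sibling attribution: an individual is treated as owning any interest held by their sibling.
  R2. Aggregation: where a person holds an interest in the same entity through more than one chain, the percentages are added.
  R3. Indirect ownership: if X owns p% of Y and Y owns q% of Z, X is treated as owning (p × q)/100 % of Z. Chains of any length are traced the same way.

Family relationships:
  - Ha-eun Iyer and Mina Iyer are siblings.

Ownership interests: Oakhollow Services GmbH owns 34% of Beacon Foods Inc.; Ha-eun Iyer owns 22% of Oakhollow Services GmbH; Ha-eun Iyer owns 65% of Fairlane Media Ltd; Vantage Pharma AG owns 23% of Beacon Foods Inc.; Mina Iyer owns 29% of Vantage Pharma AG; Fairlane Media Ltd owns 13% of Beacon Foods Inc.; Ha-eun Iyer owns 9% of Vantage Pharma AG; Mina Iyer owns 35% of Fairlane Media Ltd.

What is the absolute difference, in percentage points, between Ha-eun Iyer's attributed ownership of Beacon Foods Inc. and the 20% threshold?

By sibling attribution (R1), Ha-eun Iyer is treated as also owning Mina Iyer's interest in Fairlane Media Ltd, giving 65% + 35% = 100%.
By sibling attribution (R1), Ha-eun Iyer is treated as also owning Mina Iyer's interest in Vantage Pharma AG, giving 9% + 29% = 38%.
Chain via Oakhollow Services GmbH (R3): 22% × 34% = 7.48% of Beacon Foods Inc.
Chain via Fairlane Media Ltd (R3): 100% × 13% = 13% of Beacon Foods Inc.
Chain via Vantage Pharma AG (R3): 38% × 23% = 8.74% of Beacon Foods Inc.
Aggregating (R2): 7.48% + 13% + 8.74% = 29.22%.
29.22% exceeds the 20% threshold by 9.22 percentage points.

9.22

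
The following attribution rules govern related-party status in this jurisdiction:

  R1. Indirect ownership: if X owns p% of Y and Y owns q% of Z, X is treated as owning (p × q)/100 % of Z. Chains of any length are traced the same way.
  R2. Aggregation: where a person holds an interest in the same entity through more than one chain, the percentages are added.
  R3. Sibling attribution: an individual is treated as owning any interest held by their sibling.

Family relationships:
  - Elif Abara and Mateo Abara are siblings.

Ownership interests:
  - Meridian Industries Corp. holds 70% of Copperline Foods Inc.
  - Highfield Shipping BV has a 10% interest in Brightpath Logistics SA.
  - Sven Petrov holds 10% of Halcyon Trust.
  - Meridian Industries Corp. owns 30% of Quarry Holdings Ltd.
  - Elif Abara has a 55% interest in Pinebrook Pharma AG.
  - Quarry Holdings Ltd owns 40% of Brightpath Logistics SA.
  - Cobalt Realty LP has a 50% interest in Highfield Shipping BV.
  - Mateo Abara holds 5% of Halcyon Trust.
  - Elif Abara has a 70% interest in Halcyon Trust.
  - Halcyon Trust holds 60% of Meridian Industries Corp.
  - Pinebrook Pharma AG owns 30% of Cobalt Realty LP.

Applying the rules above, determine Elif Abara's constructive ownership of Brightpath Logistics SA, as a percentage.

6.225%

By sibling attribution (R3), Elif Abara is treated as also owning Mateo Abara's interest in Halcyon Trust, giving 70% + 5% = 75%.
Chain via Pinebrook Pharma AG → Cobalt Realty LP → Highfield Shipping BV (R1): 55% × 30% × 50% × 10% = 0.825% of Brightpath Logistics SA.
Chain via Halcyon Trust → Meridian Industries Corp. → Quarry Holdings Ltd (R1): 75% × 60% × 30% × 40% = 5.4% of Brightpath Logistics SA.
Aggregating (R2): 0.825% + 5.4% = 6.225%.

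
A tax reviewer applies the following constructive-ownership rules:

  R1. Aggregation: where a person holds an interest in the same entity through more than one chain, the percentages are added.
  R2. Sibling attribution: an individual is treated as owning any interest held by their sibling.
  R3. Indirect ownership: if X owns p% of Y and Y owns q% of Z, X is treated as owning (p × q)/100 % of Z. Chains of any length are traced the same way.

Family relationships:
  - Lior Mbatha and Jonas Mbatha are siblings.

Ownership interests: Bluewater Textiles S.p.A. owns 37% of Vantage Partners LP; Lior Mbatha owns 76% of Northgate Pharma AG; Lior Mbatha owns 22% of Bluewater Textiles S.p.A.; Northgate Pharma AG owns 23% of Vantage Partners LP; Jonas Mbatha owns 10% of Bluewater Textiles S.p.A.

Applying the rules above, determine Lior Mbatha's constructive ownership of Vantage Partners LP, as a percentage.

29.32%

By sibling attribution (R2), Lior Mbatha is treated as also owning Jonas Mbatha's interest in Bluewater Textiles S.p.A, giving 22% + 10% = 32%.
Chain via Bluewater Textiles S.p.A. (R3): 32% × 37% = 11.84% of Vantage Partners LP.
Chain via Northgate Pharma AG (R3): 76% × 23% = 17.48% of Vantage Partners LP.
Aggregating (R1): 11.84% + 17.48% = 29.32%.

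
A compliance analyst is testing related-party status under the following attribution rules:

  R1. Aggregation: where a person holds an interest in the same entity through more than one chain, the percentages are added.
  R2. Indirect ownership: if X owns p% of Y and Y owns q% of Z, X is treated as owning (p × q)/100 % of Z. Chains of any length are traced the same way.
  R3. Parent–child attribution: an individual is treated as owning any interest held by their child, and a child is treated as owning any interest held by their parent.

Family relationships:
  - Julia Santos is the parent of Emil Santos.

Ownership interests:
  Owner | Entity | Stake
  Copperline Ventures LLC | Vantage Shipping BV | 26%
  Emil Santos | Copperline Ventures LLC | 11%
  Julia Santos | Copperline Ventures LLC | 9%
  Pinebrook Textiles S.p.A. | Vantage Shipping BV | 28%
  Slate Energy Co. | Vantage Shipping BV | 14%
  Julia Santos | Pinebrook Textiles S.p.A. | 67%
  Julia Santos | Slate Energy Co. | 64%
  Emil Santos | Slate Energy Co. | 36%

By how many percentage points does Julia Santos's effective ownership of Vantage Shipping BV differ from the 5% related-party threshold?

By parent–child attribution (R3), Julia Santos is treated as also owning Emil Santos's interest in Slate Energy Co, giving 64% + 36% = 100%.
By parent–child attribution (R3), Julia Santos is treated as also owning Emil Santos's interest in Copperline Ventures LLC, giving 9% + 11% = 20%.
Chain via Slate Energy Co. (R2): 100% × 14% = 14% of Vantage Shipping BV.
Chain via Pinebrook Textiles S.p.A. (R2): 67% × 28% = 18.76% of Vantage Shipping BV.
Chain via Copperline Ventures LLC (R2): 20% × 26% = 5.2% of Vantage Shipping BV.
Aggregating (R1): 14% + 18.76% + 5.2% = 37.96%.
37.96% exceeds the 5% threshold by 32.96 percentage points.

32.96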